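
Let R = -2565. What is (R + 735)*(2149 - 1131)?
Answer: -1862940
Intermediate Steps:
(R + 735)*(2149 - 1131) = (-2565 + 735)*(2149 - 1131) = -1830*1018 = -1862940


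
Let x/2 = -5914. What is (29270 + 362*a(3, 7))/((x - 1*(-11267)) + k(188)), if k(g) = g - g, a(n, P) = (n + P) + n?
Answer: -33976/561 ≈ -60.563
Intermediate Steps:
x = -11828 (x = 2*(-5914) = -11828)
a(n, P) = P + 2*n (a(n, P) = (P + n) + n = P + 2*n)
k(g) = 0
(29270 + 362*a(3, 7))/((x - 1*(-11267)) + k(188)) = (29270 + 362*(7 + 2*3))/((-11828 - 1*(-11267)) + 0) = (29270 + 362*(7 + 6))/((-11828 + 11267) + 0) = (29270 + 362*13)/(-561 + 0) = (29270 + 4706)/(-561) = 33976*(-1/561) = -33976/561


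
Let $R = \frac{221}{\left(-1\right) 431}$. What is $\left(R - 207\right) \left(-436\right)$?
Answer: $\frac{38994968}{431} \approx 90476.0$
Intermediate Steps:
$R = - \frac{221}{431}$ ($R = \frac{221}{-431} = 221 \left(- \frac{1}{431}\right) = - \frac{221}{431} \approx -0.51276$)
$\left(R - 207\right) \left(-436\right) = \left(- \frac{221}{431} - 207\right) \left(-436\right) = \left(- \frac{89438}{431}\right) \left(-436\right) = \frac{38994968}{431}$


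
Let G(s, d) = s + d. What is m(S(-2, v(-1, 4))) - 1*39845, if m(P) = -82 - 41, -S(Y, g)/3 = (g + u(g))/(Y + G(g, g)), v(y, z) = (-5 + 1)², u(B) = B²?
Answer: -39968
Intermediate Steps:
v(y, z) = 16 (v(y, z) = (-4)² = 16)
G(s, d) = d + s
S(Y, g) = -3*(g + g²)/(Y + 2*g) (S(Y, g) = -3*(g + g²)/(Y + (g + g)) = -3*(g + g²)/(Y + 2*g))
m(P) = -123
m(S(-2, v(-1, 4))) - 1*39845 = -123 - 1*39845 = -123 - 39845 = -39968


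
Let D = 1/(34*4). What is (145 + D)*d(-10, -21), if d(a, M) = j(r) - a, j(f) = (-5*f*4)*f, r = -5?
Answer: -4831645/68 ≈ -71054.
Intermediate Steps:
j(f) = -20*f² (j(f) = (-20*f)*f = -20*f²)
d(a, M) = -500 - a (d(a, M) = -20*(-5)² - a = -20*25 - a = -500 - a)
D = 1/136 ≈ 0.0073529
(145 + D)*d(-10, -21) = (145 + 1/136)*(-500 - 1*(-10)) = 19721*(-500 + 10)/136 = (19721/136)*(-490) = -4831645/68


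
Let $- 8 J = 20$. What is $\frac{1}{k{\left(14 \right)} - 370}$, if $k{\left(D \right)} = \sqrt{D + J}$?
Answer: $- \frac{740}{273777} - \frac{\sqrt{46}}{273777} \approx -0.0027277$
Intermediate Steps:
$J = - \frac{5}{2}$ ($J = \left(- \frac{1}{8}\right) 20 = - \frac{5}{2} \approx -2.5$)
$k{\left(D \right)} = \sqrt{- \frac{5}{2} + D}$ ($k{\left(D \right)} = \sqrt{D - \frac{5}{2}} = \sqrt{- \frac{5}{2} + D}$)
$\frac{1}{k{\left(14 \right)} - 370} = \frac{1}{\frac{\sqrt{-10 + 4 \cdot 14}}{2} - 370} = \frac{1}{\frac{\sqrt{-10 + 56}}{2} - 370} = \frac{1}{\frac{\sqrt{46}}{2} - 370} = \frac{1}{-370 + \frac{\sqrt{46}}{2}}$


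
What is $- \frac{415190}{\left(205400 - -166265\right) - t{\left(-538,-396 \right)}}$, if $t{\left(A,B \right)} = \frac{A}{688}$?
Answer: $- \frac{142825360}{127853029} \approx -1.1171$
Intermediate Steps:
$t{\left(A,B \right)} = \frac{A}{688}$ ($t{\left(A,B \right)} = A \frac{1}{688} = \frac{A}{688}$)
$- \frac{415190}{\left(205400 - -166265\right) - t{\left(-538,-396 \right)}} = - \frac{415190}{\left(205400 - -166265\right) - \frac{1}{688} \left(-538\right)} = - \frac{415190}{\left(205400 + 166265\right) - - \frac{269}{344}} = - \frac{415190}{371665 + \frac{269}{344}} = - \frac{415190}{\frac{127853029}{344}} = \left(-415190\right) \frac{344}{127853029} = - \frac{142825360}{127853029}$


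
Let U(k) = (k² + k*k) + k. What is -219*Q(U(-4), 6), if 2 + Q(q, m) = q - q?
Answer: 438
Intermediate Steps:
U(k) = k + 2*k² (U(k) = (k² + k²) + k = 2*k² + k = k + 2*k²)
Q(q, m) = -2 (Q(q, m) = -2 + (q - q) = -2 + 0 = -2)
-219*Q(U(-4), 6) = -219*(-2) = 438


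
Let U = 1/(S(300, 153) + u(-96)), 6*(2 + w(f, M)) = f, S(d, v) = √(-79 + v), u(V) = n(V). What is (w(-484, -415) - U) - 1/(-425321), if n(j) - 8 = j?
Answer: -31112164831/376409085 + √74/7670 ≈ -82.654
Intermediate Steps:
n(j) = 8 + j
u(V) = 8 + V
w(f, M) = -2 + f/6
U = 1/(-88 + √74) (U = 1/(√(-79 + 153) + (8 - 96)) = 1/(√74 - 88) = 1/(-88 + √74) ≈ -0.012595)
(w(-484, -415) - U) - 1/(-425321) = ((-2 + (⅙)*(-484)) - (-44/3835 - √74/7670)) - 1/(-425321) = ((-2 - 242/3) + (44/3835 + √74/7670)) - 1*(-1/425321) = (-248/3 + (44/3835 + √74/7670)) + 1/425321 = (-950948/11505 + √74/7670) + 1/425321 = -31112164831/376409085 + √74/7670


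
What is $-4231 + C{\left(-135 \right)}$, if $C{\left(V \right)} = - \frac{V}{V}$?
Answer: $-4232$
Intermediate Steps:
$C{\left(V \right)} = -1$ ($C{\left(V \right)} = \left(-1\right) 1 = -1$)
$-4231 + C{\left(-135 \right)} = -4231 - 1 = -4232$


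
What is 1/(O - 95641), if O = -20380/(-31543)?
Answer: -31543/3016783683 ≈ -1.0456e-5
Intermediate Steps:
O = 20380/31543 (O = -20380*(-1/31543) = 20380/31543 ≈ 0.64610)
1/(O - 95641) = 1/(20380/31543 - 95641) = 1/(-3016783683/31543) = -31543/3016783683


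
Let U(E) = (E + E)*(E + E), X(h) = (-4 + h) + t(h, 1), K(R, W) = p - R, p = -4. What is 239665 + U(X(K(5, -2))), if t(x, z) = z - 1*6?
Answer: 240961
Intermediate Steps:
t(x, z) = -6 + z (t(x, z) = z - 6 = -6 + z)
K(R, W) = -4 - R
X(h) = -9 + h (X(h) = (-4 + h) + (-6 + 1) = (-4 + h) - 5 = -9 + h)
U(E) = 4*E² (U(E) = (2*E)*(2*E) = 4*E²)
239665 + U(X(K(5, -2))) = 239665 + 4*(-9 + (-4 - 1*5))² = 239665 + 4*(-9 + (-4 - 5))² = 239665 + 4*(-9 - 9)² = 239665 + 4*(-18)² = 239665 + 4*324 = 239665 + 1296 = 240961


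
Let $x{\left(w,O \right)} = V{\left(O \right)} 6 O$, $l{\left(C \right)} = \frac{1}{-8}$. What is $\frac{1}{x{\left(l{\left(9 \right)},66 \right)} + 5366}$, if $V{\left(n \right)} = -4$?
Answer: $\frac{1}{3782} \approx 0.00026441$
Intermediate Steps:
$l{\left(C \right)} = - \frac{1}{8}$
$x{\left(w,O \right)} = - 24 O$ ($x{\left(w,O \right)} = \left(-4\right) 6 O = - 24 O$)
$\frac{1}{x{\left(l{\left(9 \right)},66 \right)} + 5366} = \frac{1}{\left(-24\right) 66 + 5366} = \frac{1}{-1584 + 5366} = \frac{1}{3782}$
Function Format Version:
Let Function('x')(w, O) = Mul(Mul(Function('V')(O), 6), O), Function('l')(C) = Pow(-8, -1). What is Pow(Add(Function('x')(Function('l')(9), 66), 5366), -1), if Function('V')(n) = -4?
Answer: Rational(1, 3782) ≈ 0.00026441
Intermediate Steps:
Function('l')(C) = Rational(-1, 8)
Function('x')(w, O) = Mul(-24, O) (Function('x')(w, O) = Mul(Mul(-4, 6), O) = Mul(-24, O))
Pow(Add(Function('x')(Function('l')(9), 66), 5366), -1) = Pow(Add(Mul(-24, 66), 5366), -1) = Pow(Add(-1584, 5366), -1) = Pow(3782, -1) = Rational(1, 3782)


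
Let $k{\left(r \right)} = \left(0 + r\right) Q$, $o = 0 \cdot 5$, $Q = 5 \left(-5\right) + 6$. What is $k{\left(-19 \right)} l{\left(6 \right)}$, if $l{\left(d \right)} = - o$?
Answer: $0$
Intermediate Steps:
$Q = -19$ ($Q = -25 + 6 = -19$)
$o = 0$
$k{\left(r \right)} = - 19 r$ ($k{\left(r \right)} = \left(0 + r\right) \left(-19\right) = r \left(-19\right) = - 19 r$)
$l{\left(d \right)} = 0$ ($l{\left(d \right)} = \left(-1\right) 0 = 0$)
$k{\left(-19 \right)} l{\left(6 \right)} = \left(-19\right) \left(-19\right) 0 = 361 \cdot 0 = 0$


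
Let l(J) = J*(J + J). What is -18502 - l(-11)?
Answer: -18744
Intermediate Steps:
l(J) = 2*J² (l(J) = J*(2*J) = 2*J²)
-18502 - l(-11) = -18502 - 2*(-11)² = -18502 - 2*121 = -18502 - 1*242 = -18502 - 242 = -18744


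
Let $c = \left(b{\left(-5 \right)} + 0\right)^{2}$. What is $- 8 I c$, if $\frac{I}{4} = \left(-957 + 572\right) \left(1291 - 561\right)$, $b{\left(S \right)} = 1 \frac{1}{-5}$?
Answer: $359744$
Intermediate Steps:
$b{\left(S \right)} = - \frac{1}{5}$ ($b{\left(S \right)} = 1 \left(- \frac{1}{5}\right) = - \frac{1}{5}$)
$I = -1124200$ ($I = 4 \left(-957 + 572\right) \left(1291 - 561\right) = 4 \left(\left(-385\right) 730\right) = 4 \left(-281050\right) = -1124200$)
$c = \frac{1}{25}$ ($c = \left(- \frac{1}{5} + 0\right)^{2} = \left(- \frac{1}{5}\right)^{2} = \frac{1}{25} \approx 0.04$)
$- 8 I c = \left(-8\right) \left(-1124200\right) \frac{1}{25} = 8993600 \cdot \frac{1}{25} = 359744$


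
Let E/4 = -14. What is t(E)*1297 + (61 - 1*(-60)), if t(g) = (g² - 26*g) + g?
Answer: 5883313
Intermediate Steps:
E = -56 (E = 4*(-14) = -56)
t(g) = g² - 25*g
t(E)*1297 + (61 - 1*(-60)) = -56*(-25 - 56)*1297 + (61 - 1*(-60)) = -56*(-81)*1297 + (61 + 60) = 4536*1297 + 121 = 5883192 + 121 = 5883313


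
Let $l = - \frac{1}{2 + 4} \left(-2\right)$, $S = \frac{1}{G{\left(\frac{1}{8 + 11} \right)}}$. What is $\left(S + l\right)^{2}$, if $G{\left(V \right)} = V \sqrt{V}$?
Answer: $\frac{61732}{9} + \frac{38 \sqrt{19}}{3} \approx 6914.3$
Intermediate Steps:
$G{\left(V \right)} = V^{\frac{3}{2}}$
$S = 19 \sqrt{19}$ ($S = \frac{1}{\left(\frac{1}{8 + 11}\right)^{\frac{3}{2}}} = \frac{1}{\left(\frac{1}{19}\right)^{\frac{3}{2}}} = \frac{1}{\frac{1}{361} \sqrt{19}} = 19 \sqrt{19} \approx 82.819$)
$l = \frac{1}{3}$ ($l = - \frac{1}{6} \left(-2\right) = \left(-1\right) \frac{1}{6} \left(-2\right) = \left(- \frac{1}{6}\right) \left(-2\right) = \frac{1}{3} \approx 0.33333$)
$\left(S + l\right)^{2} = \left(19 \sqrt{19} + \frac{1}{3}\right)^{2} = \left(\frac{1}{3} + 19 \sqrt{19}\right)^{2}$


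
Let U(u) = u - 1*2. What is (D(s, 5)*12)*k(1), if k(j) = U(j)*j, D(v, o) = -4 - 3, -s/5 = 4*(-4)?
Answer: 84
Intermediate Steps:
s = 80 (s = -20*(-4) = -5*(-16) = 80)
U(u) = -2 + u (U(u) = u - 2 = -2 + u)
D(v, o) = -7
k(j) = j*(-2 + j) (k(j) = (-2 + j)*j = j*(-2 + j))
(D(s, 5)*12)*k(1) = (-7*12)*(1*(-2 + 1)) = -84*(-1) = 84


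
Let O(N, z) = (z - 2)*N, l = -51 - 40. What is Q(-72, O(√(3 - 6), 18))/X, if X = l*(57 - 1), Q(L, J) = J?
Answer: -2*I*√3/637 ≈ -0.0054381*I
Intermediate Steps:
l = -91
O(N, z) = N*(-2 + z) (O(N, z) = (-2 + z)*N = N*(-2 + z))
X = -5096 (X = -91*(57 - 1) = -91*56 = -5096)
Q(-72, O(√(3 - 6), 18))/X = (√(3 - 6)*(-2 + 18))/(-5096) = (√(-3)*16)*(-1/5096) = ((I*√3)*16)*(-1/5096) = (16*I*√3)*(-1/5096) = -2*I*√3/637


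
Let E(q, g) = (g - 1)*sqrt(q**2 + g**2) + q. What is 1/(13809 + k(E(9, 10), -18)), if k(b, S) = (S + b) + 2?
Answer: 13802/190480543 - 9*sqrt(181)/190480543 ≈ 7.1823e-5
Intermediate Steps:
E(q, g) = q + sqrt(g**2 + q**2)*(-1 + g) (E(q, g) = (-1 + g)*sqrt(g**2 + q**2) + q = sqrt(g**2 + q**2)*(-1 + g) + q = q + sqrt(g**2 + q**2)*(-1 + g))
k(b, S) = 2 + S + b
1/(13809 + k(E(9, 10), -18)) = 1/(13809 + (2 - 18 + (9 - sqrt(10**2 + 9**2) + 10*sqrt(10**2 + 9**2)))) = 1/(13809 + (2 - 18 + (9 - sqrt(100 + 81) + 10*sqrt(100 + 81)))) = 1/(13809 + (2 - 18 + (9 - sqrt(181) + 10*sqrt(181)))) = 1/(13809 + (2 - 18 + (9 + 9*sqrt(181)))) = 1/(13809 + (-7 + 9*sqrt(181))) = 1/(13802 + 9*sqrt(181))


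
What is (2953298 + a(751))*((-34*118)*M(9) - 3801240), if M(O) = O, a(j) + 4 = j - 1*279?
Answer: -11334628052568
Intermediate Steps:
a(j) = -283 + j (a(j) = -4 + (j - 1*279) = -4 + (j - 279) = -4 + (-279 + j) = -283 + j)
(2953298 + a(751))*((-34*118)*M(9) - 3801240) = (2953298 + (-283 + 751))*(-34*118*9 - 3801240) = (2953298 + 468)*(-4012*9 - 3801240) = 2953766*(-36108 - 3801240) = 2953766*(-3837348) = -11334628052568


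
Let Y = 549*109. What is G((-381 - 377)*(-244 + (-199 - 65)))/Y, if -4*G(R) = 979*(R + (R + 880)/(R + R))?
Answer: -36290178262393/23042614824 ≈ -1574.9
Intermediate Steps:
Y = 59841
G(R) = -979*R/4 - 979*(880 + R)/(8*R) (G(R) = -979*(R + (R + 880)/(R + R))/4 = -979*(R + (880 + R)/((2*R)))/4 = -979*(R + (880 + R)*(1/(2*R)))/4 = -979*(R + (880 + R)/(2*R))/4 = -(979*R + 979*(880 + R)/(2*R))/4 = -979*R/4 - 979*(880 + R)/(8*R))
G((-381 - 377)*(-244 + (-199 - 65)))/Y = (-979/8 - 107690*1/((-381 - 377)*(-244 + (-199 - 65))) - 979*(-381 - 377)*(-244 + (-199 - 65))/4)/59841 = (-979/8 - 107690*(-1/(758*(-244 - 264))) - (-371041)*(-244 - 264)/2)*(1/59841) = (-979/8 - 107690/((-758*(-508))) - (-371041)*(-508)/2)*(1/59841) = (-979/8 - 107690/385064 - 979/4*385064)*(1/59841) = (-979/8 - 107690*1/385064 - 94244414)*(1/59841) = (-979/8 - 53845/192532 - 94244414)*(1/59841) = -36290178262393/385064*1/59841 = -36290178262393/23042614824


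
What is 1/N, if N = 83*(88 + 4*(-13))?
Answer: 1/2988 ≈ 0.00033467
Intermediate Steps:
N = 2988 (N = 83*(88 - 52) = 83*36 = 2988)
1/N = 1/2988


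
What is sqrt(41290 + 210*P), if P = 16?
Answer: 5*sqrt(1786) ≈ 211.31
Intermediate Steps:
sqrt(41290 + 210*P) = sqrt(41290 + 210*16) = sqrt(41290 + 3360) = sqrt(44650) = 5*sqrt(1786)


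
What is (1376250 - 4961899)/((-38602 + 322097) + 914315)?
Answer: -3585649/1197810 ≈ -2.9935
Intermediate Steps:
(1376250 - 4961899)/((-38602 + 322097) + 914315) = -3585649/(283495 + 914315) = -3585649/1197810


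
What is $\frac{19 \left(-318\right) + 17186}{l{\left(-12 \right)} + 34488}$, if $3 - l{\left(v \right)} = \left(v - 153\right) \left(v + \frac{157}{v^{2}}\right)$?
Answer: $\frac{534912}{1569163} \approx 0.34089$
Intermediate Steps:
$l{\left(v \right)} = 3 - \left(-153 + v\right) \left(v + \frac{157}{v^{2}}\right)$ ($l{\left(v \right)} = 3 - \left(v - 153\right) \left(v + \frac{157}{v^{2}}\right) = 3 - \left(-153 + v\right) \left(v + \frac{157}{v^{2}}\right)$)
$\frac{19 \left(-318\right) + 17186}{l{\left(-12 \right)} + 34488} = \frac{19 \left(-318\right) + 17186}{\left(3 - \left(-12\right)^{2} - \frac{157}{-12} + 153 \left(-12\right) + \frac{24021}{144}\right) + 34488} = \frac{-6042 + 17186}{\left(3 - 144 - - \frac{157}{12} - 1836 + 24021 \cdot \frac{1}{144}\right) + 34488} = \frac{11144}{\left(3 - 144 + \frac{157}{12} - 1836 + \frac{2669}{16}\right) + 34488} = \frac{11144}{- \frac{86261}{48} + 34488} = \frac{11144}{\frac{1569163}{48}} = 11144 \cdot \frac{48}{1569163} = \frac{534912}{1569163}$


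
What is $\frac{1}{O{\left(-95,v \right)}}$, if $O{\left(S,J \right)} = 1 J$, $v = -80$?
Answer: $- \frac{1}{80} \approx -0.0125$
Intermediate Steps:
$O{\left(S,J \right)} = J$
$\frac{1}{O{\left(-95,v \right)}} = \frac{1}{-80} = - \frac{1}{80}$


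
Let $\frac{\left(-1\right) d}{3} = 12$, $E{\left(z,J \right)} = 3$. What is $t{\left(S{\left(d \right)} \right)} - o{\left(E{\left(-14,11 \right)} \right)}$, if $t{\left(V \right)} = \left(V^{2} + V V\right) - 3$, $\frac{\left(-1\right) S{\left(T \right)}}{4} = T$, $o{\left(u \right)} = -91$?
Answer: $41560$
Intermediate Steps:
$d = -36$ ($d = \left(-3\right) 12 = -36$)
$S{\left(T \right)} = - 4 T$
$t{\left(V \right)} = -3 + 2 V^{2}$ ($t{\left(V \right)} = \left(V^{2} + V^{2}\right) - 3 = 2 V^{2} - 3 = -3 + 2 V^{2}$)
$t{\left(S{\left(d \right)} \right)} - o{\left(E{\left(-14,11 \right)} \right)} = \left(-3 + 2 \left(\left(-4\right) \left(-36\right)\right)^{2}\right) - -91 = \left(-3 + 2 \cdot 144^{2}\right) + 91 = \left(-3 + 2 \cdot 20736\right) + 91 = \left(-3 + 41472\right) + 91 = 41469 + 91 = 41560$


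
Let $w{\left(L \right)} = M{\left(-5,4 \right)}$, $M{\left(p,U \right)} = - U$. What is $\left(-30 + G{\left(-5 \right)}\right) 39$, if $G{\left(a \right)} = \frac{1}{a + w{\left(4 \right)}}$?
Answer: $- \frac{3523}{3} \approx -1174.3$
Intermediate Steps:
$w{\left(L \right)} = -4$ ($w{\left(L \right)} = \left(-1\right) 4 = -4$)
$G{\left(a \right)} = \frac{1}{-4 + a}$ ($G{\left(a \right)} = \frac{1}{a - 4} = \frac{1}{-4 + a}$)
$\left(-30 + G{\left(-5 \right)}\right) 39 = \left(-30 + \frac{1}{-4 - 5}\right) 39 = \left(-30 + \frac{1}{-9}\right) 39 = \left(-30 - \frac{1}{9}\right) 39 = \left(- \frac{271}{9}\right) 39 = - \frac{3523}{3}$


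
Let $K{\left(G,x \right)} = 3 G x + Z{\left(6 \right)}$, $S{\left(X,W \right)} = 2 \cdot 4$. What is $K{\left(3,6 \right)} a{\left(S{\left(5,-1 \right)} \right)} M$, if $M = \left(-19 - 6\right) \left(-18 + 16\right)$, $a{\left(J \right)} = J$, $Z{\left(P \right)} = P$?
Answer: $24000$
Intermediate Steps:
$S{\left(X,W \right)} = 8$
$K{\left(G,x \right)} = 6 + 3 G x$ ($K{\left(G,x \right)} = 3 G x + 6 = 6 + 3 G x$)
$M = 50$ ($M = \left(-25\right) \left(-2\right) = 50$)
$K{\left(3,6 \right)} a{\left(S{\left(5,-1 \right)} \right)} M = \left(6 + 3 \cdot 3 \cdot 6\right) 8 \cdot 50 = \left(6 + 54\right) 8 \cdot 50 = 60 \cdot 8 \cdot 50 = 480 \cdot 50 = 24000$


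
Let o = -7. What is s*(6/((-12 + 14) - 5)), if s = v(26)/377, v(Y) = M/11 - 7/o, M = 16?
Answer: -54/4147 ≈ -0.013021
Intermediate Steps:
v(Y) = 27/11 (v(Y) = 16/11 - 7/(-7) = 16*(1/11) - 7*(-1/7) = 16/11 + 1 = 27/11)
s = 27/4147 (s = (27/11)/377 = (27/11)*(1/377) = 27/4147 ≈ 0.0065107)
s*(6/((-12 + 14) - 5)) = 27*(6/((-12 + 14) - 5))/4147 = 27*(6/(2 - 5))/4147 = 27*(6/(-3))/4147 = 27*(6*(-1/3))/4147 = (27/4147)*(-2) = -54/4147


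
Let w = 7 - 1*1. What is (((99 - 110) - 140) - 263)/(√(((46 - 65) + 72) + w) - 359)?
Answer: 74313/64411 + 207*√59/64411 ≈ 1.1784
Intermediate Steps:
w = 6 (w = 7 - 1 = 6)
(((99 - 110) - 140) - 263)/(√(((46 - 65) + 72) + w) - 359) = (((99 - 110) - 140) - 263)/(√(((46 - 65) + 72) + 6) - 359) = ((-11 - 140) - 263)/(√((-19 + 72) + 6) - 359) = (-151 - 263)/(√(53 + 6) - 359) = -414/(√59 - 359) = -414/(-359 + √59)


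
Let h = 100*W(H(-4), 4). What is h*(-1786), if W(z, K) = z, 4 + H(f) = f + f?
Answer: 2143200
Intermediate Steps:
H(f) = -4 + 2*f (H(f) = -4 + (f + f) = -4 + 2*f)
h = -1200 (h = 100*(-4 + 2*(-4)) = 100*(-4 - 8) = 100*(-12) = -1200)
h*(-1786) = -1200*(-1786) = 2143200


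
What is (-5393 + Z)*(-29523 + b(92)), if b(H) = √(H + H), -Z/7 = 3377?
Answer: 857111736 - 58064*√46 ≈ 8.5672e+8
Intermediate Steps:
Z = -23639 (Z = -7*3377 = -23639)
b(H) = √2*√H (b(H) = √(2*H) = √2*√H)
(-5393 + Z)*(-29523 + b(92)) = (-5393 - 23639)*(-29523 + √2*√92) = -29032*(-29523 + √2*(2*√23)) = -29032*(-29523 + 2*√46) = 857111736 - 58064*√46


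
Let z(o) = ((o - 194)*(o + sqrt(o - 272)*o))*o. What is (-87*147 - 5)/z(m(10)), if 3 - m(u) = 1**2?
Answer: 6397/104064 - 6397*I*sqrt(30)/34688 ≈ 0.061472 - 1.0101*I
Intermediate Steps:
m(u) = 2 (m(u) = 3 - 1*1**2 = 3 - 1*1 = 3 - 1 = 2)
z(o) = o*(-194 + o)*(o + o*sqrt(-272 + o)) (z(o) = ((-194 + o)*(o + sqrt(-272 + o)*o))*o = ((-194 + o)*(o + o*sqrt(-272 + o)))*o = o*(-194 + o)*(o + o*sqrt(-272 + o)))
(-87*147 - 5)/z(m(10)) = (-87*147 - 5)/((2**2*(-194 + 2 - 194*sqrt(-272 + 2) + 2*sqrt(-272 + 2)))) = (-12789 - 5)/((4*(-194 + 2 - 582*I*sqrt(30) + 2*sqrt(-270)))) = -12794*1/(4*(-194 + 2 - 582*I*sqrt(30) + 2*(3*I*sqrt(30)))) = -12794*1/(4*(-194 + 2 - 582*I*sqrt(30) + 6*I*sqrt(30))) = -12794*1/(4*(-192 - 576*I*sqrt(30))) = -12794/(-768 - 2304*I*sqrt(30))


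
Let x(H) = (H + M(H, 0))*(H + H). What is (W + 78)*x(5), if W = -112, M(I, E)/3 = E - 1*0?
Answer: -1700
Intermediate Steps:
M(I, E) = 3*E (M(I, E) = 3*(E - 1*0) = 3*(E + 0) = 3*E)
x(H) = 2*H² (x(H) = (H + 3*0)*(H + H) = (H + 0)*(2*H) = H*(2*H) = 2*H²)
(W + 78)*x(5) = (-112 + 78)*(2*5²) = -68*25 = -34*50 = -1700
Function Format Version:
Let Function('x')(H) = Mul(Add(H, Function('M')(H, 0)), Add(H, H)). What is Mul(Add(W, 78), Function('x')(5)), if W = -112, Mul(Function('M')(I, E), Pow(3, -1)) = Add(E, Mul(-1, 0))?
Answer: -1700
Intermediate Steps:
Function('M')(I, E) = Mul(3, E) (Function('M')(I, E) = Mul(3, Add(E, Mul(-1, 0))) = Mul(3, Add(E, 0)) = Mul(3, E))
Function('x')(H) = Mul(2, Pow(H, 2)) (Function('x')(H) = Mul(Add(H, Mul(3, 0)), Add(H, H)) = Mul(Add(H, 0), Mul(2, H)) = Mul(H, Mul(2, H)) = Mul(2, Pow(H, 2)))
Mul(Add(W, 78), Function('x')(5)) = Mul(Add(-112, 78), Mul(2, Pow(5, 2))) = Mul(-34, Mul(2, 25)) = Mul(-34, 50) = -1700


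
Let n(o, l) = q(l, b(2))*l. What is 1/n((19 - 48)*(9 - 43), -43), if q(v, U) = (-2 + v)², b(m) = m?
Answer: -1/87075 ≈ -1.1484e-5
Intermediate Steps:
n(o, l) = l*(-2 + l)² (n(o, l) = (-2 + l)²*l = l*(-2 + l)²)
1/n((19 - 48)*(9 - 43), -43) = 1/(-43*(-2 - 43)²) = 1/(-43*(-45)²) = 1/(-43*2025) = 1/(-87075) = -1/87075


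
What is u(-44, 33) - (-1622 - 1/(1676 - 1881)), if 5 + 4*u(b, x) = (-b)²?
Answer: 1725891/820 ≈ 2104.7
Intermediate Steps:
u(b, x) = -5/4 + b²/4 (u(b, x) = -5/4 + (-b)²/4 = -5/4 + b²/4)
u(-44, 33) - (-1622 - 1/(1676 - 1881)) = (-5/4 + (¼)*(-44)²) - (-1622 - 1/(1676 - 1881)) = (-5/4 + (¼)*1936) - (-1622 - 1/(-205)) = (-5/4 + 484) - (-1622 - 1*(-1/205)) = 1931/4 - (-1622 + 1/205) = 1931/4 - 1*(-332509/205) = 1931/4 + 332509/205 = 1725891/820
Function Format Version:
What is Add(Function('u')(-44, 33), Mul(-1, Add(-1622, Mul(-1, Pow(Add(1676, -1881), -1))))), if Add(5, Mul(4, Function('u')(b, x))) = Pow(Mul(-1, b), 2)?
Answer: Rational(1725891, 820) ≈ 2104.7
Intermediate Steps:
Function('u')(b, x) = Add(Rational(-5, 4), Mul(Rational(1, 4), Pow(b, 2))) (Function('u')(b, x) = Add(Rational(-5, 4), Mul(Rational(1, 4), Pow(Mul(-1, b), 2))) = Add(Rational(-5, 4), Mul(Rational(1, 4), Pow(b, 2))))
Add(Function('u')(-44, 33), Mul(-1, Add(-1622, Mul(-1, Pow(Add(1676, -1881), -1))))) = Add(Add(Rational(-5, 4), Mul(Rational(1, 4), Pow(-44, 2))), Mul(-1, Add(-1622, Mul(-1, Pow(Add(1676, -1881), -1))))) = Add(Add(Rational(-5, 4), Mul(Rational(1, 4), 1936)), Mul(-1, Add(-1622, Mul(-1, Pow(-205, -1))))) = Add(Add(Rational(-5, 4), 484), Mul(-1, Add(-1622, Mul(-1, Rational(-1, 205))))) = Add(Rational(1931, 4), Mul(-1, Add(-1622, Rational(1, 205)))) = Add(Rational(1931, 4), Mul(-1, Rational(-332509, 205))) = Add(Rational(1931, 4), Rational(332509, 205)) = Rational(1725891, 820)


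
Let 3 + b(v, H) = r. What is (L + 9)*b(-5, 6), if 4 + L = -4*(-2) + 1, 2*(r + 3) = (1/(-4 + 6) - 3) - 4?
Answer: -259/2 ≈ -129.50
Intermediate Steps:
r = -25/4 (r = -3 + ((1/(-4 + 6) - 3) - 4)/2 = -3 + ((1/2 - 3) - 4)/2 = -3 + ((½ - 3) - 4)/2 = -3 + (-5/2 - 4)/2 = -3 + (½)*(-13/2) = -3 - 13/4 = -25/4 ≈ -6.2500)
b(v, H) = -37/4 (b(v, H) = -3 - 25/4 = -37/4)
L = 5 (L = -4 + (-4*(-2) + 1) = -4 + (8 + 1) = -4 + 9 = 5)
(L + 9)*b(-5, 6) = (5 + 9)*(-37/4) = 14*(-37/4) = -259/2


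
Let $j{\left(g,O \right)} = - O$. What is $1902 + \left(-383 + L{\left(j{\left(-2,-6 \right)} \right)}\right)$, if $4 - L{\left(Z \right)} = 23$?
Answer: $1500$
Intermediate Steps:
$L{\left(Z \right)} = -19$ ($L{\left(Z \right)} = 4 - 23 = -19$)
$1902 + \left(-383 + L{\left(j{\left(-2,-6 \right)} \right)}\right) = 1902 - 402 = 1500$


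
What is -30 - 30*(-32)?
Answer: 930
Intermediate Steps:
-30 - 30*(-32) = -30 + 960 = 930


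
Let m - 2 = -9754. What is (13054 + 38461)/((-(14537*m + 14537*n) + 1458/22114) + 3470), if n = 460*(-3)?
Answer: 569601355/1789347167907 ≈ 0.00031833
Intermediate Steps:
m = -9752 (m = 2 - 9754 = -9752)
n = -1380
(13054 + 38461)/((-(14537*m + 14537*n) + 1458/22114) + 3470) = (13054 + 38461)/((-14537/(1/(-9752 - 1380)) + 1458/22114) + 3470) = 51515/((-14537/(1/(-11132)) + 1458*(1/22114)) + 3470) = 51515/((-14537/(-1/11132) + 729/11057) + 3470) = 51515/((-14537*(-11132) + 729/11057) + 3470) = 51515/((161825884 + 729/11057) + 3470) = 51515/(1789308800117/11057 + 3470) = 51515/(1789347167907/11057) = 51515*(11057/1789347167907) = 569601355/1789347167907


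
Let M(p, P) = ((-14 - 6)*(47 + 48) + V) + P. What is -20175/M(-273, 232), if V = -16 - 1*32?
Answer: 6725/572 ≈ 11.757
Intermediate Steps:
V = -48 (V = -16 - 32 = -48)
M(p, P) = -1948 + P (M(p, P) = ((-14 - 6)*(47 + 48) - 48) + P = (-20*95 - 48) + P = (-1900 - 48) + P = -1948 + P)
-20175/M(-273, 232) = -20175/(-1948 + 232) = -20175/(-1716) = -20175*(-1/1716) = 6725/572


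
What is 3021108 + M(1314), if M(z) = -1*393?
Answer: 3020715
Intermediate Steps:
M(z) = -393
3021108 + M(1314) = 3021108 - 393 = 3020715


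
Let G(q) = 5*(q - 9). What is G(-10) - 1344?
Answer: -1439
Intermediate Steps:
G(q) = -45 + 5*q (G(q) = 5*(-9 + q) = -45 + 5*q)
G(-10) - 1344 = (-45 + 5*(-10)) - 1344 = (-45 - 50) - 1344 = -95 - 1344 = -1439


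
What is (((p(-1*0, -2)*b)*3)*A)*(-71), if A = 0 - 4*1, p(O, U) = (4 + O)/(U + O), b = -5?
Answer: 8520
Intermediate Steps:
p(O, U) = (4 + O)/(O + U)
A = -4 (A = 0 - 4 = -4)
(((p(-1*0, -2)*b)*3)*A)*(-71) = (((((4 - 1*0)/(-1*0 - 2))*(-5))*3)*(-4))*(-71) = (((((4 + 0)/(0 - 2))*(-5))*3)*(-4))*(-71) = ((((4/(-2))*(-5))*3)*(-4))*(-71) = (((-1/2*4*(-5))*3)*(-4))*(-71) = ((-2*(-5)*3)*(-4))*(-71) = ((10*3)*(-4))*(-71) = (30*(-4))*(-71) = -120*(-71) = 8520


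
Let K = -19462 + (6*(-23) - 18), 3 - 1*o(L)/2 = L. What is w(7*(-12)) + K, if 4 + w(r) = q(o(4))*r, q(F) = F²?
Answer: -19958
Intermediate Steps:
o(L) = 6 - 2*L
w(r) = -4 + 4*r (w(r) = -4 + (6 - 2*4)²*r = -4 + (6 - 8)²*r = -4 + (-2)²*r = -4 + 4*r)
K = -19618 (K = -19462 + (-138 - 18) = -19462 - 156 = -19618)
w(7*(-12)) + K = (-4 + 4*(7*(-12))) - 19618 = (-4 + 4*(-84)) - 19618 = (-4 - 336) - 19618 = -340 - 19618 = -19958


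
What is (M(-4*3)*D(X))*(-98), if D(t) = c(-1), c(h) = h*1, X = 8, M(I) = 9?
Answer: 882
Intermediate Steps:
c(h) = h
D(t) = -1
(M(-4*3)*D(X))*(-98) = (9*(-1))*(-98) = -9*(-98) = 882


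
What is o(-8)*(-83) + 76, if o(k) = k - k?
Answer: 76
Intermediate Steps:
o(k) = 0
o(-8)*(-83) + 76 = 0*(-83) + 76 = 0 + 76 = 76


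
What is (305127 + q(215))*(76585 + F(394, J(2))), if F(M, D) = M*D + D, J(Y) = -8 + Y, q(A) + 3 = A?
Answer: 22660733885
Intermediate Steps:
q(A) = -3 + A
F(M, D) = D + D*M (F(M, D) = D*M + D = D + D*M)
(305127 + q(215))*(76585 + F(394, J(2))) = (305127 + (-3 + 215))*(76585 + (-8 + 2)*(1 + 394)) = (305127 + 212)*(76585 - 6*395) = 305339*(76585 - 2370) = 305339*74215 = 22660733885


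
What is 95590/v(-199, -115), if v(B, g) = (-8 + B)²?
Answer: 95590/42849 ≈ 2.2309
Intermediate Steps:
95590/v(-199, -115) = 95590/((-8 - 199)²) = 95590/((-207)²) = 95590/42849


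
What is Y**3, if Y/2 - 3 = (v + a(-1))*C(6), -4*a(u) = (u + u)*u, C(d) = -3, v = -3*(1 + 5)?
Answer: 1601613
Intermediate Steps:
v = -18 (v = -3*6 = -18)
a(u) = -u**2/2 (a(u) = -(u + u)*u/4 = -2*u*u/4 = -u**2/2)
Y = 117 (Y = 6 + 2*((-18 - 1/2*(-1)**2)*(-3)) = 6 + 2*((-18 - 1/2*1)*(-3)) = 6 + 2*((-18 - 1/2)*(-3)) = 6 + 2*(-37/2*(-3)) = 6 + 2*(111/2) = 6 + 111 = 117)
Y**3 = 117**3 = 1601613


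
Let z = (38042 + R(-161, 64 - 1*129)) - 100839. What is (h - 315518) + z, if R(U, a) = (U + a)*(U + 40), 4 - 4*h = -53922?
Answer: -674975/2 ≈ -3.3749e+5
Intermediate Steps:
h = 26963/2 (h = 1 - ¼*(-53922) = 1 + 26961/2 = 26963/2 ≈ 13482.)
R(U, a) = (40 + U)*(U + a) (R(U, a) = (U + a)*(40 + U) = (40 + U)*(U + a))
z = -35451 (z = (38042 + ((-161)² + 40*(-161) + 40*(64 - 1*129) - 161*(64 - 1*129))) - 100839 = (38042 + (25921 - 6440 + 40*(64 - 129) - 161*(64 - 129))) - 100839 = (38042 + (25921 - 6440 + 40*(-65) - 161*(-65))) - 100839 = (38042 + (25921 - 6440 - 2600 + 10465)) - 100839 = (38042 + 27346) - 100839 = 65388 - 100839 = -35451)
(h - 315518) + z = (26963/2 - 315518) - 35451 = -604073/2 - 35451 = -674975/2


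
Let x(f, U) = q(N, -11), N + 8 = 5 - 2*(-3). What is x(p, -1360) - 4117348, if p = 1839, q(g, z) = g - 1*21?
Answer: -4117366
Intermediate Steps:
N = 3 (N = -8 + (5 - 2*(-3)) = -8 + (5 + 6) = -8 + 11 = 3)
q(g, z) = -21 + g (q(g, z) = g - 21 = -21 + g)
x(f, U) = -18 (x(f, U) = -21 + 3 = -18)
x(p, -1360) - 4117348 = -18 - 4117348 = -4117366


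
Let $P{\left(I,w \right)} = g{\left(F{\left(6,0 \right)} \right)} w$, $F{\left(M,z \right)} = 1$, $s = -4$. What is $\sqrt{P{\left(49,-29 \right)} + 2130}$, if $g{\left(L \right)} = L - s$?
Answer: $\sqrt{1985} \approx 44.553$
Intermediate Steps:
$g{\left(L \right)} = 4 + L$ ($g{\left(L \right)} = L - -4 = L + 4 = 4 + L$)
$P{\left(I,w \right)} = 5 w$ ($P{\left(I,w \right)} = \left(4 + 1\right) w = 5 w$)
$\sqrt{P{\left(49,-29 \right)} + 2130} = \sqrt{5 \left(-29\right) + 2130} = \sqrt{-145 + 2130} = \sqrt{1985}$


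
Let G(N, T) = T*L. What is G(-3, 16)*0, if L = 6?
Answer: 0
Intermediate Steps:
G(N, T) = 6*T (G(N, T) = T*6 = 6*T)
G(-3, 16)*0 = (6*16)*0 = 96*0 = 0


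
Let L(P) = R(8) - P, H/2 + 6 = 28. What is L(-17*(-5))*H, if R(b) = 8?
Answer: -3388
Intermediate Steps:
H = 44 (H = -12 + 2*28 = -12 + 56 = 44)
L(P) = 8 - P
L(-17*(-5))*H = (8 - (-17)*(-5))*44 = (8 - 1*85)*44 = (8 - 85)*44 = -77*44 = -3388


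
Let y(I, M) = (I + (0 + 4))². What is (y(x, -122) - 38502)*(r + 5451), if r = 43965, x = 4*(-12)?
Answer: -1806945456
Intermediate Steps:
x = -48
y(I, M) = (4 + I)² (y(I, M) = (I + 4)² = (4 + I)²)
(y(x, -122) - 38502)*(r + 5451) = ((4 - 48)² - 38502)*(43965 + 5451) = ((-44)² - 38502)*49416 = (1936 - 38502)*49416 = -36566*49416 = -1806945456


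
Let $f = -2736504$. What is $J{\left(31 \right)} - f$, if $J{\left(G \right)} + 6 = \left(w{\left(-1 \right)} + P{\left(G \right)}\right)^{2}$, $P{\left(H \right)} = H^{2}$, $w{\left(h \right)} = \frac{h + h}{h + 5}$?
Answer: $\frac{14636233}{4} \approx 3.6591 \cdot 10^{6}$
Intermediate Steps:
$w{\left(h \right)} = \frac{2 h}{5 + h}$
$J{\left(G \right)} = -6 + \left(- \frac{1}{2} + G^{2}\right)^{2}$ ($J{\left(G \right)} = -6 + \left(2 \left(-1\right) \frac{1}{5 - 1} + G^{2}\right)^{2} = -6 + \left(2 \left(-1\right) \frac{1}{4} + G^{2}\right)^{2} = -6 + \left(- \frac{1}{2} + G^{2}\right)^{2}$)
$J{\left(31 \right)} - f = \left(- \frac{23}{4} + 31^{4} - 31^{2}\right) - -2736504 = \left(- \frac{23}{4} + 923521 - 961\right) + 2736504 = \frac{3690217}{4} + 2736504 = \frac{14636233}{4}$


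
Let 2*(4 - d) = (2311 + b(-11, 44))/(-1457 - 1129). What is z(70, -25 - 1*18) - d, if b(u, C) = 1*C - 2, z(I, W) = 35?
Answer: 157979/5172 ≈ 30.545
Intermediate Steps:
b(u, C) = -2 + C (b(u, C) = C - 2 = -2 + C)
d = 23041/5172 (d = 4 - (2311 + (-2 + 44))/(2*(-1457 - 1129)) = 4 - (2311 + 42)/(2*(-2586)) = 4 - 2353*(-1)/(2*2586) = 4 - ½*(-2353/2586) = 4 + 2353/5172 = 23041/5172 ≈ 4.4549)
z(70, -25 - 1*18) - d = 35 - 1*23041/5172 = 35 - 23041/5172 = 157979/5172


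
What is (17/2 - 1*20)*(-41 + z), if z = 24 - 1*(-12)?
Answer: 115/2 ≈ 57.500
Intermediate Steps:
z = 36 (z = 24 + 12 = 36)
(17/2 - 1*20)*(-41 + z) = (17/2 - 1*20)*(-41 + 36) = (17*(½) - 20)*(-5) = (17/2 - 20)*(-5) = -23/2*(-5) = 115/2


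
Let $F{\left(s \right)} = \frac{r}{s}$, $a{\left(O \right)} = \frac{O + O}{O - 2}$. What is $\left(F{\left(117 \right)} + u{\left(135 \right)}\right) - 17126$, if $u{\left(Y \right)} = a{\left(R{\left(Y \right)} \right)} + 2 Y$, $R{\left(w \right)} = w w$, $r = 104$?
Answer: $- \frac{2764028158}{164007} \approx -16853.0$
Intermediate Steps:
$R{\left(w \right)} = w^{2}$
$a{\left(O \right)} = \frac{2 O}{-2 + O}$
$u{\left(Y \right)} = 2 Y + \frac{2 Y^{2}}{-2 + Y^{2}}$ ($u{\left(Y \right)} = \frac{2 Y^{2}}{-2 + Y^{2}} + 2 Y = 2 Y + \frac{2 Y^{2}}{-2 + Y^{2}}$)
$F{\left(s \right)} = \frac{104}{s}$
$\left(F{\left(117 \right)} + u{\left(135 \right)}\right) - 17126 = \left(\frac{104}{117} + 2 \cdot 135 \frac{1}{-2 + 135^{2}} \left(-2 + 135 + 135^{2}\right)\right) - 17126 = \left(104 \cdot \frac{1}{117} + 2 \cdot 135 \frac{1}{-2 + 18225} \left(-2 + 135 + 18225\right)\right) - 17126 = \left(\frac{8}{9} + 2 \cdot 135 \cdot \frac{1}{18223} \cdot 18358\right) - 17126 = \left(\frac{8}{9} + \frac{4956660}{18223}\right) - 17126 = \frac{44755724}{164007} - 17126 = - \frac{2764028158}{164007}$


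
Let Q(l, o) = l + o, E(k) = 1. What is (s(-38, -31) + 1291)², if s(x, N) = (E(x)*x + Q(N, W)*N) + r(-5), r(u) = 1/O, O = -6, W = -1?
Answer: 181413961/36 ≈ 5.0393e+6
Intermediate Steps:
r(u) = -⅙ (r(u) = 1/(-6) = -⅙)
s(x, N) = -⅙ + x + N*(-1 + N) (s(x, N) = (1*x + (N - 1)*N) - ⅙ = (x + (-1 + N)*N) - ⅙ = (x + N*(-1 + N)) - ⅙ = -⅙ + x + N*(-1 + N))
(s(-38, -31) + 1291)² = ((-⅙ - 38 + (-31)² - 1*(-31)) + 1291)² = ((-⅙ - 38 + 961 + 31) + 1291)² = (5723/6 + 1291)² = (13469/6)² = 181413961/36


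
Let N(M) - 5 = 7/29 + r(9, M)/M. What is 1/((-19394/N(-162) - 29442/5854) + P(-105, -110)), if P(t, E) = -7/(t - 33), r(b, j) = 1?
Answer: -9934559970/36852375251467 ≈ -0.00026958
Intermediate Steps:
N(M) = 152/29 + 1/M (N(M) = 5 + (7/29 + 1/M) = 152/29 + 1/M)
P(t, E) = -7/(-33 + t)
1/((-19394/N(-162) - 29442/5854) + P(-105, -110)) = 1/((-19394/(152/29 + 1/(-162)) - 29442/5854) - 7/(-33 - 105)) = 1/((-19394/(152/29 - 1/162) - 29442*1/5854) - 7/(-138)) = 1/((-19394/24595/4698 - 14721/2927) - 7*(-1/138)) = 1/((-19394*4698/24595 - 14721/2927) + 7/138) = 1/((-91113012/24595 - 14721/2927) + 7/138) = 1/(-267049849119/71989565 + 7/138) = 1/(-36852375251467/9934559970) = -9934559970/36852375251467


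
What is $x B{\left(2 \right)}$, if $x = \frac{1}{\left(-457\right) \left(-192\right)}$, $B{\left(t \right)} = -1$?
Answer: $- \frac{1}{87744} \approx -1.1397 \cdot 10^{-5}$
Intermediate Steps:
$x = \frac{1}{87744}$ ($x = \left(- \frac{1}{457}\right) \left(- \frac{1}{192}\right) = \frac{1}{87744} \approx 1.1397 \cdot 10^{-5}$)
$x B{\left(2 \right)} = \frac{1}{87744} \left(-1\right) = - \frac{1}{87744}$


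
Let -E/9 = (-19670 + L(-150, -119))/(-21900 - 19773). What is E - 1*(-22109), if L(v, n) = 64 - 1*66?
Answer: 307057103/13891 ≈ 22105.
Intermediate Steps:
L(v, n) = -2 (L(v, n) = 64 - 66 = -2)
E = -59016/13891 (E = -9*(-19670 - 2)/(-21900 - 19773) = -(-177048)/(-41673) = -(-177048)*(-1)/41673 = -9*19672/41673 = -59016/13891 ≈ -4.2485)
E - 1*(-22109) = -59016/13891 - 1*(-22109) = -59016/13891 + 22109 = 307057103/13891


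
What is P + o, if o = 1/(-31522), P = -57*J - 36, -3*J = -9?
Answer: -6525055/31522 ≈ -207.00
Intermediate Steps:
J = 3 (J = -1/3*(-9) = 3)
P = -207 (P = -57*3 - 36 = -171 - 36 = -207)
o = -1/31522 ≈ -3.1724e-5
P + o = -207 - 1/31522 = -6525055/31522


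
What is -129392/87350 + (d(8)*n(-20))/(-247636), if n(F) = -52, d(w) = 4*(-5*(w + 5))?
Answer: -4152886164/2703875575 ≈ -1.5359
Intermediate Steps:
d(w) = -100 - 20*w (d(w) = 4*(-5*(5 + w)) = 4*(-25 - 5*w) = -100 - 20*w)
-129392/87350 + (d(8)*n(-20))/(-247636) = -129392/87350 + ((-100 - 20*8)*(-52))/(-247636) = -129392*1/87350 + ((-100 - 160)*(-52))*(-1/247636) = -64696/43675 - 260*(-52)*(-1/247636) = -64696/43675 + 13520*(-1/247636) = -64696/43675 - 3380/61909 = -4152886164/2703875575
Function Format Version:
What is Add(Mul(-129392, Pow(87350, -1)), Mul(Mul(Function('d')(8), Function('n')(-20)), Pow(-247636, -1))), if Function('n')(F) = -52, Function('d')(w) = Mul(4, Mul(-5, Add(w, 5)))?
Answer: Rational(-4152886164, 2703875575) ≈ -1.5359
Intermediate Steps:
Function('d')(w) = Add(-100, Mul(-20, w)) (Function('d')(w) = Mul(4, Mul(-5, Add(5, w))) = Mul(4, Add(-25, Mul(-5, w))) = Add(-100, Mul(-20, w)))
Add(Mul(-129392, Pow(87350, -1)), Mul(Mul(Function('d')(8), Function('n')(-20)), Pow(-247636, -1))) = Add(Mul(-129392, Pow(87350, -1)), Mul(Mul(Add(-100, Mul(-20, 8)), -52), Pow(-247636, -1))) = Add(Mul(-129392, Rational(1, 87350)), Mul(Mul(Add(-100, -160), -52), Rational(-1, 247636))) = Add(Rational(-64696, 43675), Mul(Mul(-260, -52), Rational(-1, 247636))) = Add(Rational(-64696, 43675), Mul(13520, Rational(-1, 247636))) = Add(Rational(-64696, 43675), Rational(-3380, 61909)) = Rational(-4152886164, 2703875575)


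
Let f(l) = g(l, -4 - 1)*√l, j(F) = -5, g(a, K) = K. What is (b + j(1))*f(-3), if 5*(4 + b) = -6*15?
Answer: 135*I*√3 ≈ 233.83*I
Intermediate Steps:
f(l) = -5*√l (f(l) = (-4 - 1)*√l = -5*√l)
b = -22 (b = -4 + (-6*15)/5 = -4 + (⅕)*(-90) = -4 - 18 = -22)
(b + j(1))*f(-3) = (-22 - 5)*(-5*I*√3) = -(-135)*I*√3 = 135*I*√3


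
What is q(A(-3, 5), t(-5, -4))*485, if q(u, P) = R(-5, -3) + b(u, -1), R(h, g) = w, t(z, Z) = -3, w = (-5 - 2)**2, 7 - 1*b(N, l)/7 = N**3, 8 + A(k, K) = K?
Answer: 139195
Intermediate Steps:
A(k, K) = -8 + K
b(N, l) = 49 - 7*N**3
w = 49 (w = (-7)**2 = 49)
R(h, g) = 49
q(u, P) = 98 - 7*u**3 (q(u, P) = 49 + (49 - 7*u**3) = 98 - 7*u**3)
q(A(-3, 5), t(-5, -4))*485 = (98 - 7*(-8 + 5)**3)*485 = (98 - 7*(-3)**3)*485 = (98 - 7*(-27))*485 = (98 + 189)*485 = 287*485 = 139195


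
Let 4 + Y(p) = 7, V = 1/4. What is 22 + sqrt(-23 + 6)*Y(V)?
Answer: 22 + 3*I*sqrt(17) ≈ 22.0 + 12.369*I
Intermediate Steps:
V = 1/4 ≈ 0.25000
Y(p) = 3 (Y(p) = -4 + 7 = 3)
22 + sqrt(-23 + 6)*Y(V) = 22 + sqrt(-23 + 6)*3 = 22 + sqrt(-17)*3 = 22 + (I*sqrt(17))*3 = 22 + 3*I*sqrt(17)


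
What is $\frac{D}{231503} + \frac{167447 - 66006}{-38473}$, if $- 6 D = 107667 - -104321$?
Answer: $- \frac{74529594631}{26719844757} \approx -2.7893$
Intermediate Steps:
$D = - \frac{105994}{3}$ ($D = - \frac{107667 - -104321}{6} = - \frac{107667 + 104321}{6} = \left(- \frac{1}{6}\right) 211988 = - \frac{105994}{3} \approx -35331.0$)
$\frac{D}{231503} + \frac{167447 - 66006}{-38473} = - \frac{105994}{3 \cdot 231503} + \frac{167447 - 66006}{-38473} = \left(- \frac{105994}{3}\right) \frac{1}{231503} + 101441 \left(- \frac{1}{38473}\right) = - \frac{105994}{694509} - \frac{101441}{38473} = - \frac{74529594631}{26719844757}$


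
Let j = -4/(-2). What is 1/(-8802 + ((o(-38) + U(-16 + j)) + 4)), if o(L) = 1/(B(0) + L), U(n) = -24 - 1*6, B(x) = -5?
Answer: -43/379605 ≈ -0.00011328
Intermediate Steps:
j = 2 (j = -4*(-1/2) = 2)
U(n) = -30 (U(n) = -24 - 6 = -30)
o(L) = 1/(-5 + L)
1/(-8802 + ((o(-38) + U(-16 + j)) + 4)) = 1/(-8802 + ((1/(-5 - 38) - 30) + 4)) = 1/(-8802 + ((1/(-43) - 30) + 4)) = 1/(-8802 + ((-1/43 - 30) + 4)) = 1/(-8802 + (-1291/43 + 4)) = 1/(-8802 - 1119/43) = 1/(-379605/43) = -43/379605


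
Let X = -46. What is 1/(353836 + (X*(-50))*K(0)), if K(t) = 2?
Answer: 1/358436 ≈ 2.7899e-6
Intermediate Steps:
1/(353836 + (X*(-50))*K(0)) = 1/(353836 - 46*(-50)*2) = 1/(353836 + 2300*2) = 1/(353836 + 4600) = 1/358436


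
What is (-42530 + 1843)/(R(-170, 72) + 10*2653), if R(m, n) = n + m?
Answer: -40687/26432 ≈ -1.5393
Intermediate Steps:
R(m, n) = m + n
(-42530 + 1843)/(R(-170, 72) + 10*2653) = (-42530 + 1843)/((-170 + 72) + 10*2653) = -40687/(-98 + 26530) = -40687/26432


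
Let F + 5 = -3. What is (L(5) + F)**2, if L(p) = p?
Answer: 9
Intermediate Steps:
F = -8 (F = -5 - 3 = -8)
(L(5) + F)**2 = (5 - 8)**2 = (-3)**2 = 9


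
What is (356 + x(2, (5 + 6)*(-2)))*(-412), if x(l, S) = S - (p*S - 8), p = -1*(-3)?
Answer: -168096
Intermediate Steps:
p = 3
x(l, S) = 8 - 2*S (x(l, S) = S - (3*S - 8) = S - (-8 + 3*S) = S + (8 - 3*S) = 8 - 2*S)
(356 + x(2, (5 + 6)*(-2)))*(-412) = (356 + (8 - 2*(5 + 6)*(-2)))*(-412) = (356 + (8 - 22*(-2)))*(-412) = (356 + (8 - 2*(-22)))*(-412) = (356 + (8 + 44))*(-412) = (356 + 52)*(-412) = 408*(-412) = -168096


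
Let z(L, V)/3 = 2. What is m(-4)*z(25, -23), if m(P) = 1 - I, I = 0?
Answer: 6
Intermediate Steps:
z(L, V) = 6 (z(L, V) = 3*2 = 6)
m(P) = 1 (m(P) = 1 - 1*0 = 1 + 0 = 1)
m(-4)*z(25, -23) = 1*6 = 6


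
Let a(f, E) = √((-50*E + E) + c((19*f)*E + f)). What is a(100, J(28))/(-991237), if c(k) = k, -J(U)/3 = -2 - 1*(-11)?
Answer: -I*√49877/991237 ≈ -0.00022531*I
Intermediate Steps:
J(U) = -27 (J(U) = -3*(-2 - 1*(-11)) = -3*(-2 + 11) = -3*9 = -27)
a(f, E) = √(f - 49*E + 19*E*f) (a(f, E) = √((-50*E + E) + ((19*f)*E + f)) = √(-49*E + (19*E*f + f)) = √(-49*E + (f + 19*E*f)) = √(f - 49*E + 19*E*f))
a(100, J(28))/(-991237) = √(-49*(-27) + 100*(1 + 19*(-27)))/(-991237) = √(1323 + 100*(1 - 513))*(-1/991237) = √(1323 + 100*(-512))*(-1/991237) = √(1323 - 51200)*(-1/991237) = √(-49877)*(-1/991237) = (I*√49877)*(-1/991237) = -I*√49877/991237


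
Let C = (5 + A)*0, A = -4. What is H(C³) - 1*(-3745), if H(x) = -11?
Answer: 3734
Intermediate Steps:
C = 0 (C = (5 - 4)*0 = 1*0 = 0)
H(C³) - 1*(-3745) = -11 - 1*(-3745) = -11 + 3745 = 3734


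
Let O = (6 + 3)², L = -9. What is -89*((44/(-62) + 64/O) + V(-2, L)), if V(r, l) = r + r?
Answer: 875938/2511 ≈ 348.84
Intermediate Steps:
V(r, l) = 2*r
O = 81 (O = 9² = 81)
-89*((44/(-62) + 64/O) + V(-2, L)) = -89*((44/(-62) + 64/81) + 2*(-2)) = -89*((44*(-1/62) + 64*(1/81)) - 4) = -89*((-22/31 + 64/81) - 4) = -89*(202/2511 - 4) = -89*(-9842/2511) = 875938/2511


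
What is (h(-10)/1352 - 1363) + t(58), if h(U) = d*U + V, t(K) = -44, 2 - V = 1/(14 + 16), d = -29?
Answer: -57059161/40560 ≈ -1406.8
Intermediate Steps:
V = 59/30 (V = 2 - 1/(14 + 16) = 2 - 1/30 = 59/30 ≈ 1.9667)
h(U) = 59/30 - 29*U (h(U) = -29*U + 59/30 = 59/30 - 29*U)
(h(-10)/1352 - 1363) + t(58) = ((59/30 - 29*(-10))/1352 - 1363) - 44 = ((59/30 + 290)*(1/1352) - 1363) - 44 = ((8759/30)*(1/1352) - 1363) - 44 = (8759/40560 - 1363) - 44 = -55274521/40560 - 44 = -57059161/40560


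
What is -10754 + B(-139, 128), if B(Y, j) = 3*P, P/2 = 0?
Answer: -10754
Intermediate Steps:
P = 0 (P = 2*0 = 0)
B(Y, j) = 0 (B(Y, j) = 3*0 = 0)
-10754 + B(-139, 128) = -10754 + 0 = -10754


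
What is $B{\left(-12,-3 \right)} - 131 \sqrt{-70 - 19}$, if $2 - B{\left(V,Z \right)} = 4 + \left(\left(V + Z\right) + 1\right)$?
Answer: $12 - 131 i \sqrt{89} \approx 12.0 - 1235.9 i$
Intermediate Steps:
$B{\left(V,Z \right)} = -3 - V - Z$ ($B{\left(V,Z \right)} = 2 - \left(4 + \left(\left(V + Z\right) + 1\right)\right) = 2 - \left(4 + \left(1 + V + Z\right)\right) = 2 - \left(5 + V + Z\right) = -3 - V - Z$)
$B{\left(-12,-3 \right)} - 131 \sqrt{-70 - 19} = \left(-3 - -12 - -3\right) - 131 \sqrt{-70 - 19} = \left(-3 + 12 + 3\right) - 131 \sqrt{-89} = 12 - 131 i \sqrt{89}$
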